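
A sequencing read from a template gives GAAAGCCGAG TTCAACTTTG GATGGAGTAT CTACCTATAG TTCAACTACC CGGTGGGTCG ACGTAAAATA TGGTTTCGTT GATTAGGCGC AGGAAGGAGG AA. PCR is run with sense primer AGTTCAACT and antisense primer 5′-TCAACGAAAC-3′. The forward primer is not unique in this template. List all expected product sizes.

The forward primer AGTTCAACT matches the top strand at positions 9–17, 39–47.
The reverse primer's reverse complement is GTTTCGTTGA, matching at positions 73–82.
Each forward site pairs with the reverse site to give a product ending at position 82: sizes 74, 44 bp.

74 bp, 44 bp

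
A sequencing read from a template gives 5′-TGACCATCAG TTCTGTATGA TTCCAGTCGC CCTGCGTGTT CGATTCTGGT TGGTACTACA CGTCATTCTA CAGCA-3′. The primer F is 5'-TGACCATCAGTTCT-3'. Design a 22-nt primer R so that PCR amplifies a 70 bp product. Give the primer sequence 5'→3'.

5'-TAGAATGACGTGTAGTACCAAC-3'

The forward primer binds at positions 1–14, so a 70 bp product ends at position 1 + 70 − 1 = 70.
The reverse primer anneals to the top strand over positions 49–70, i.e. to GTTGGTACTACACGTCATTCTA.
Its sequence written 5'→3' is the reverse complement: TAGAATGACGTGTAGTACCAAC.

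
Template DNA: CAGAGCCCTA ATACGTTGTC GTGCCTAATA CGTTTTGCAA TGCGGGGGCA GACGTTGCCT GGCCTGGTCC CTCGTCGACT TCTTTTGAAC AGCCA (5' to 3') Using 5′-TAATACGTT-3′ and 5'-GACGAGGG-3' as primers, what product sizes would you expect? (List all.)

The forward primer TAATACGTT matches the top strand at positions 9–17, 26–34.
The reverse primer's reverse complement is CCCTCGTC, matching at positions 69–76.
Each forward site pairs with the reverse site to give a product ending at position 76: sizes 68, 51 bp.

68 bp, 51 bp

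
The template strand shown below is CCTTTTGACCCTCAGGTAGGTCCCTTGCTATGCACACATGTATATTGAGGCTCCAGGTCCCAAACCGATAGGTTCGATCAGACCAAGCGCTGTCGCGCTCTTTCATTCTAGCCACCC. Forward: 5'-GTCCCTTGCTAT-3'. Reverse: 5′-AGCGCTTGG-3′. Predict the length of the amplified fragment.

72 bp

Scanning the template, GTCCCTTGCTAT occurs at positions 20–31; this primer anneals to the bottom strand there with its 3' end pointing downstream.
The reverse primer's reverse complement is CCAAGCGCT, which matches the template at positions 83–91.
Product length = (reverse-primer end) − (forward-primer start) + 1 = 91 − 20 + 1 = 72 bp.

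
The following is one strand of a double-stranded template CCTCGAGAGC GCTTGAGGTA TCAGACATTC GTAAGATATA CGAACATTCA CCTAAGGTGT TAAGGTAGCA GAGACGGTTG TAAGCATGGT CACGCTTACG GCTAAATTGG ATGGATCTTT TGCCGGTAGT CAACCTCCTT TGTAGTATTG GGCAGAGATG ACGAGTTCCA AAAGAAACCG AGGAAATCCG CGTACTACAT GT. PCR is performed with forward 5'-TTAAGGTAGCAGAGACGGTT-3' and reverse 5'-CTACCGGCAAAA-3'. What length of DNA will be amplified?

70 bp

The forward primer matches the template at positions 60–79.
Taking the reverse complement of CTACCGGCAAAA gives TTTTGCCGGTAG, found at positions 118–129 on the template; the primer anneals here to the top strand with its 3' end pointing upstream.
Amplicon spans positions 60–129: 70 bp.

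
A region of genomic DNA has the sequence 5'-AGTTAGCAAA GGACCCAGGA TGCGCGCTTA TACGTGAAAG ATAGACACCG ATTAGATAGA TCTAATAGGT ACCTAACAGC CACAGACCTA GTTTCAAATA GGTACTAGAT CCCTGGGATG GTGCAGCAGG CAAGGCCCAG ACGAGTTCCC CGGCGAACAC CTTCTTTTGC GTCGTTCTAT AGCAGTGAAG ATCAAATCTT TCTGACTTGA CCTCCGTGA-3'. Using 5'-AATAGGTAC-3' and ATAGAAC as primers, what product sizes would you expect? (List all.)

The forward primer AATAGGTAC matches the top strand at positions 64–72, 97–105.
The reverse primer's reverse complement is GTTCTAT, matching at positions 174–180.
Each forward site pairs with the reverse site to give a product ending at position 180: sizes 117, 84 bp.

117 bp, 84 bp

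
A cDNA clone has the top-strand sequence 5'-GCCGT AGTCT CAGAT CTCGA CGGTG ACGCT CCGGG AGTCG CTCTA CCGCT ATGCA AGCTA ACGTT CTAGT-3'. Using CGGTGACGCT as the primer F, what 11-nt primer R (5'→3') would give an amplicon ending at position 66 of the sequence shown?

The forward primer binds at positions 21–30; the product's 3' end on the top strand is position 66.
The reverse primer anneals to the top strand over positions 56–66, i.e. to AGCTAACGTTC.
Its sequence written 5'→3' is the reverse complement: GAACGTTAGCT.

5'-GAACGTTAGCT-3'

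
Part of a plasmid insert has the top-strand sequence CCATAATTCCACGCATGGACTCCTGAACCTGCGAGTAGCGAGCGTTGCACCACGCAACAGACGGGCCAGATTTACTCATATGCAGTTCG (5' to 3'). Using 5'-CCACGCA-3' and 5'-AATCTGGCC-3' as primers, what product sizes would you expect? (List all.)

The forward primer CCACGCA matches the top strand at positions 9–15, 50–56.
The reverse primer's reverse complement is GGCCAGATT, matching at positions 64–72.
Each forward site pairs with the reverse site to give a product ending at position 72: sizes 64, 23 bp.

64 bp, 23 bp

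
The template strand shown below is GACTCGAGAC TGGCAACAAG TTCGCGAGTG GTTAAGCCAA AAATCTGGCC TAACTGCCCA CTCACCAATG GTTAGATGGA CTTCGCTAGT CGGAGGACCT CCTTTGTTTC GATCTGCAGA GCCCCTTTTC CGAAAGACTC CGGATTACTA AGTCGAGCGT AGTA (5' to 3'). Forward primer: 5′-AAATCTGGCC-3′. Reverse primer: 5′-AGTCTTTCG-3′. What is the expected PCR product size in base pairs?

Forward primer AAATCTGGCC is found on the top strand at positions 41–50.
Reverse complement of the reverse primer: CGAAAGACT. This occurs on the top strand at positions 131–139.
Product length = (reverse-primer end) − (forward-primer start) + 1 = 139 − 41 + 1 = 99 bp.

99 bp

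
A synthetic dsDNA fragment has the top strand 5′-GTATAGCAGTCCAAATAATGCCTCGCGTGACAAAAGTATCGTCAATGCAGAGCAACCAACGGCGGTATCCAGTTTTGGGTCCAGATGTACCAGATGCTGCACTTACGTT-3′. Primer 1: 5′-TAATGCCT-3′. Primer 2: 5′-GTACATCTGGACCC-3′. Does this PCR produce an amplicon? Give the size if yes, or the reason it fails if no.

Yes — a 75 bp product.

Primer 1 (TAATGCCT) matches the top strand at positions 16–23; it acts as a forward primer.
Primer 2's reverse complement is GGGTCCAGATGTAC, matching the top strand at positions 77–90; it acts as a reverse primer.
The 3' ends face each other across positions 16–90, giving a 75 bp product.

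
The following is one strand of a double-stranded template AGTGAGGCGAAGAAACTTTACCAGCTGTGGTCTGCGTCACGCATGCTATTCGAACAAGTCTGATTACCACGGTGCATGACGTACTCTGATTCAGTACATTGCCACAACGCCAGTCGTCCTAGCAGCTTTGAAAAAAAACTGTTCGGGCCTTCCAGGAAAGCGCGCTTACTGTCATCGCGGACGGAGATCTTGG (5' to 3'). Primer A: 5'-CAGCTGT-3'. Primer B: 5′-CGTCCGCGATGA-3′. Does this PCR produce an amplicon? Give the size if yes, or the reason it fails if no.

Primer A (CAGCTGT) matches the top strand at positions 22–28; it acts as a forward primer.
Primer B's reverse complement is TCATCGCGGACG, matching the top strand at positions 172–183; it acts as a reverse primer.
The 3' ends face each other across positions 22–183, giving a 162 bp product.

Yes — a 162 bp product.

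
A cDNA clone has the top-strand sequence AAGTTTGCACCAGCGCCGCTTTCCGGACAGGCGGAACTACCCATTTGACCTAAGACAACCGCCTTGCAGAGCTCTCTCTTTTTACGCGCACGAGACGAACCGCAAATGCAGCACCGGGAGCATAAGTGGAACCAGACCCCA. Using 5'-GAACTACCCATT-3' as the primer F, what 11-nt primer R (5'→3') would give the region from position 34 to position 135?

The product's 3' end on the top strand is position 135.
The reverse primer anneals to the top strand over positions 125–135, i.e. to AGTGGAACCAG.
Its sequence written 5'→3' is the reverse complement: CTGGTTCCACT.

5'-CTGGTTCCACT-3'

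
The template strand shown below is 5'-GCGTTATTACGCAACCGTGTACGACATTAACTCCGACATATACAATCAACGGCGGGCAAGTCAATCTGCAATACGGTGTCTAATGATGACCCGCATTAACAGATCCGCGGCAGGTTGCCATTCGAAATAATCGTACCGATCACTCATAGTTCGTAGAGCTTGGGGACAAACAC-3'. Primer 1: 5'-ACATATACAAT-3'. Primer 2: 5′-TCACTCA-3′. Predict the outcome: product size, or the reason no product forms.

Primer 1 (ACATATACAAT) matches the top strand at positions 36–46 (3' end points downstream).
Primer 2 (TCACTCA) also matches the top strand directly, at positions 140–146 — its reverse complement TGAGTGA is not present.
Both primers anneal to the bottom strand with 3' ends pointing the same way, so neither can prime synthesis back toward the other.

No product — both primers anneal to the same strand and extend in the same direction.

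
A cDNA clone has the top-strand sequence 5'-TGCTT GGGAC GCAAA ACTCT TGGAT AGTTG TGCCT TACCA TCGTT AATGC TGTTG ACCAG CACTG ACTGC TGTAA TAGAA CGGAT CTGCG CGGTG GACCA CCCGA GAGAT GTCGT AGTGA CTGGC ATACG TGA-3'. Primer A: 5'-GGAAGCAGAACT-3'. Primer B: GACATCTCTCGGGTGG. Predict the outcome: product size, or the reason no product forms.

Primer A (GGAAGCAGAACT) does not match the top strand, and its reverse complement AGTTCTGCTTCC does not match either.
With no annealing site for primer A, no amplification occurs.

No product — primer A has no binding site in the template.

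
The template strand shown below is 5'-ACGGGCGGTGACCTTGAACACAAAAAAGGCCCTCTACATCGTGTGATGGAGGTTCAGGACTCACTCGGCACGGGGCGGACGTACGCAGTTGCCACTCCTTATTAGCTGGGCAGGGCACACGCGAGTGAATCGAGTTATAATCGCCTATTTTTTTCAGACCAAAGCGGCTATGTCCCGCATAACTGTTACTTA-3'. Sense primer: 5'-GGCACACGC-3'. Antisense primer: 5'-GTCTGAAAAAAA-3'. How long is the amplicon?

46 bp

Forward primer GGCACACGC is found on the top strand at positions 114–122.
The reverse primer's reverse complement is TTTTTTTCAGAC, which matches the template at positions 148–159.
Product length = (reverse-primer end) − (forward-primer start) + 1 = 159 − 114 + 1 = 46 bp.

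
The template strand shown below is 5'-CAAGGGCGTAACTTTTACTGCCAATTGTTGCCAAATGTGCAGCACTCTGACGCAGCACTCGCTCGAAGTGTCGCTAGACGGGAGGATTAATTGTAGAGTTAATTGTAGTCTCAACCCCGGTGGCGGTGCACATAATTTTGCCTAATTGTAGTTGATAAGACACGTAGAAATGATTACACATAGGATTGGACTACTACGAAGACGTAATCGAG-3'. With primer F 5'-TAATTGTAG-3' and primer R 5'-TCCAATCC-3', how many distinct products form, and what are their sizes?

The forward primer TAATTGTAG matches the top strand at positions 88–96, 100–108, 143–151.
The reverse primer's reverse complement is GGATTGGA, matching at positions 183–190.
Each forward site pairs with the reverse site to give a product ending at position 190: sizes 103, 91, 48 bp.

Three products: 103 bp, 91 bp, 48 bp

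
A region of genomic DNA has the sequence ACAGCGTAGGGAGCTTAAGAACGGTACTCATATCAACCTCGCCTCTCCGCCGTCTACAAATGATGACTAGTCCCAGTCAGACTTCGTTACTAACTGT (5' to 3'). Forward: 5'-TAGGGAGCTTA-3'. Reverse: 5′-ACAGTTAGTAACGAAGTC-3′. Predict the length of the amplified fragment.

91 bp

Scanning the template, TAGGGAGCTTA occurs at positions 7–17; this primer anneals to the bottom strand there with its 3' end pointing downstream.
Reverse complement of the reverse primer: GACTTCGTTACTAACTGT. This occurs on the top strand at positions 80–97.
The product runs from position 7 to position 97, so its length is 97 − 7 + 1 = 91 bp.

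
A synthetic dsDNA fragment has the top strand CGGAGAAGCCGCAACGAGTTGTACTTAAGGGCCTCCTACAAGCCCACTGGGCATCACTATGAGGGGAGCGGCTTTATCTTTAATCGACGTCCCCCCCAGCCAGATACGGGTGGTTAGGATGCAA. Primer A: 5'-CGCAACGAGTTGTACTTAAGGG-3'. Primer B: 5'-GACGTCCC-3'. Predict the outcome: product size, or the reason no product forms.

Primer A (CGCAACGAGTTGTACTTAAGGG) matches the top strand at positions 10–31 (3' end points downstream).
Primer B (GACGTCCC) also matches the top strand directly, at positions 86–93 — its reverse complement GGGACGTC is not present.
Both primers anneal to the bottom strand with 3' ends pointing the same way, so neither can prime synthesis back toward the other.

No product — both primers anneal to the same strand and extend in the same direction.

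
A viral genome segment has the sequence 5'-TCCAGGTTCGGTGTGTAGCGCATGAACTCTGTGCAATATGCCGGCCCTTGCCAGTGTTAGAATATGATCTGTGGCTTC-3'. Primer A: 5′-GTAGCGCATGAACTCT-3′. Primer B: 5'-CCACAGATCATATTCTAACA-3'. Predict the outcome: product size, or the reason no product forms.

Yes — a 60 bp product.

Primer A (GTAGCGCATGAACTCT) matches the top strand at positions 15–30; it acts as a forward primer.
Primer B's reverse complement is TGTTAGAATATGATCTGTGG, matching the top strand at positions 55–74; it acts as a reverse primer.
The 3' ends face each other across positions 15–74, giving a 60 bp product.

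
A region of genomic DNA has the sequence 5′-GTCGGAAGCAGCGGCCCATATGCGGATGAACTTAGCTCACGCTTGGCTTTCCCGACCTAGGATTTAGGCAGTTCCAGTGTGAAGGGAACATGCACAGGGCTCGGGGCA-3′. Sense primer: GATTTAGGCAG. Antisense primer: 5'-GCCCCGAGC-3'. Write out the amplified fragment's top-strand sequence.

Scanning the template, GATTTAGGCAG occurs at positions 61–71; this primer anneals to the bottom strand there with its 3' end pointing downstream.
Reverse complement of the reverse primer: GCTCGGGGC. This occurs on the top strand at positions 99–107.
The product is the template from position 61 through 107 (47 bp).

5'-GATTTAGGCAGTTCCAGTGTGAAGGGAACATGCACAGGGCTCGGGGC-3'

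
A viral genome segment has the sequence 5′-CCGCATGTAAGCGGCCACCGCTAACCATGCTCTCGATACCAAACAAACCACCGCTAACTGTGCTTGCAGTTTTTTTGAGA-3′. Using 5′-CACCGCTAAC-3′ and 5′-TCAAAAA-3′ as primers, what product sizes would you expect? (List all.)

63 bp, 30 bp

The forward primer CACCGCTAAC matches the top strand at positions 16–25, 49–58.
The reverse primer's reverse complement is TTTTTGA, matching at positions 72–78.
Each forward site pairs with the reverse site to give a product ending at position 78: sizes 63, 30 bp.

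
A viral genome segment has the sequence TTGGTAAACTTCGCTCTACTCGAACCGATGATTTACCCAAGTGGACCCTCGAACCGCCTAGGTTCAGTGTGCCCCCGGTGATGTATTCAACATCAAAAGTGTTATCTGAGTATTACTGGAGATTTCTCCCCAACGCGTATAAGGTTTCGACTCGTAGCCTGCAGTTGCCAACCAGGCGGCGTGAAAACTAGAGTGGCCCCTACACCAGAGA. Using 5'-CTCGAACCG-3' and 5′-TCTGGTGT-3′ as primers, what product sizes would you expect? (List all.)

The forward primer CTCGAACCG matches the top strand at positions 19–27, 48–56.
The reverse primer's reverse complement is ACACCAGA, matching at positions 202–209.
Each forward site pairs with the reverse site to give a product ending at position 209: sizes 191, 162 bp.

191 bp, 162 bp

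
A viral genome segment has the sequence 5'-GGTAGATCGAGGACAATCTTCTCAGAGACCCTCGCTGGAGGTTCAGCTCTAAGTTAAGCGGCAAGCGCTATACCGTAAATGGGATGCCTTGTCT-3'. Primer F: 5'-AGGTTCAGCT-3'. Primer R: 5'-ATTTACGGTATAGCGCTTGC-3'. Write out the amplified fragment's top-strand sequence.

Scanning the template, AGGTTCAGCT occurs at positions 39–48; this primer anneals to the bottom strand there with its 3' end pointing downstream.
Taking the reverse complement of ATTTACGGTATAGCGCTTGC gives GCAAGCGCTATACCGTAAAT, found at positions 61–80 on the template; the primer anneals here to the top strand with its 3' end pointing upstream.
The product is the template from position 39 through 80 (42 bp).

5'-AGGTTCAGCTCTAAGTTAAGCGGCAAGCGCTATACCGTAAAT-3'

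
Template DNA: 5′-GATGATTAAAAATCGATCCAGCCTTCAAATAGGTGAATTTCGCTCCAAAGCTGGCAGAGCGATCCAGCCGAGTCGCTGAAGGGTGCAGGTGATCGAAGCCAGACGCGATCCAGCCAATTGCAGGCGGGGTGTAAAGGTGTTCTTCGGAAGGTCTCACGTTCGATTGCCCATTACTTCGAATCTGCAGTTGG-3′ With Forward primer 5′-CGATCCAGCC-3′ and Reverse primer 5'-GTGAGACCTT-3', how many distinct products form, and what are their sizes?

Three products: 144 bp, 98 bp, 52 bp

The forward primer CGATCCAGCC matches the top strand at positions 14–23, 60–69, 106–115.
The reverse primer's reverse complement is AAGGTCTCAC, matching at positions 148–157.
Each forward site pairs with the reverse site to give a product ending at position 157: sizes 144, 98, 52 bp.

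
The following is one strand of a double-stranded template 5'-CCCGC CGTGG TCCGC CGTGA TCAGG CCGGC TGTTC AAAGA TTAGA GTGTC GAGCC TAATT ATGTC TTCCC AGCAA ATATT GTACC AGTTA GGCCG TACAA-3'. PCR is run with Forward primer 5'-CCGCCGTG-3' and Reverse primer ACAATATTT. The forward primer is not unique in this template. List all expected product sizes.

The forward primer CCGCCGTG matches the top strand at positions 2–9, 12–19.
The reverse primer's reverse complement is AAATATTGT, matching at positions 74–82.
Each forward site pairs with the reverse site to give a product ending at position 82: sizes 81, 71 bp.

81 bp, 71 bp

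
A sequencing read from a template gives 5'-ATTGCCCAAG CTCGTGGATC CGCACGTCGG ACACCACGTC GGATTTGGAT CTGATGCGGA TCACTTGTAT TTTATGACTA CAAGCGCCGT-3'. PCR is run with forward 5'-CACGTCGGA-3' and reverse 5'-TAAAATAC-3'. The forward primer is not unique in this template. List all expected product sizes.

52 bp, 40 bp

The forward primer CACGTCGGA matches the top strand at positions 23–31, 35–43.
The reverse primer's reverse complement is GTATTTTA, matching at positions 67–74.
Each forward site pairs with the reverse site to give a product ending at position 74: sizes 52, 40 bp.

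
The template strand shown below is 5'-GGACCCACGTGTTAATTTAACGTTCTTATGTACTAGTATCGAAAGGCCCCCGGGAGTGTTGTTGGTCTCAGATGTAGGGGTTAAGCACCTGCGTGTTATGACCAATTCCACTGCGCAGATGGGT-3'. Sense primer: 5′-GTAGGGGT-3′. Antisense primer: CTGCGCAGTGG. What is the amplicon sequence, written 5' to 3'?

5'-GTAGGGGTTAAGCACCTGCGTGTTATGACCAATTCCACTGCGCAG-3'

Forward primer GTAGGGGT is found on the top strand at positions 74–81.
The reverse primer's reverse complement is CCACTGCGCAG, which matches the template at positions 108–118.
The product is the template from position 74 through 118 (45 bp).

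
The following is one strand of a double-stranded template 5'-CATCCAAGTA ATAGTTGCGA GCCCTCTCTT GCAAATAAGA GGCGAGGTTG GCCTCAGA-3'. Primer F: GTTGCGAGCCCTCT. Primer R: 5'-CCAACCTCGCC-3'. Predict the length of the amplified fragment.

Scanning the template, GTTGCGAGCCCTCT occurs at positions 14–27; this primer anneals to the bottom strand there with its 3' end pointing downstream.
The reverse primer's reverse complement is GGCGAGGTTGG, which matches the template at positions 41–51.
Amplicon spans positions 14–51: 38 bp.

38 bp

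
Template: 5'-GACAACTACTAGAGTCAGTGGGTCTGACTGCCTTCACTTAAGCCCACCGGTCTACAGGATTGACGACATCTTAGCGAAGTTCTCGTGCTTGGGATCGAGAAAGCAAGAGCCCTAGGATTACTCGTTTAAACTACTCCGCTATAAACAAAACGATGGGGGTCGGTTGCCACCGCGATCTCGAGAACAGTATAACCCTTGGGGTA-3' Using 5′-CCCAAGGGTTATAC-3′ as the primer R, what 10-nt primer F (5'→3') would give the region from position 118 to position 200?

The reverse primer's reverse complement GTATAACCCTTGGG matches the template at positions 187–200; the product starts at position 118.
The forward primer is identical to the top strand over positions 118–127: TTACTCGTTT.

5'-TTACTCGTTT-3'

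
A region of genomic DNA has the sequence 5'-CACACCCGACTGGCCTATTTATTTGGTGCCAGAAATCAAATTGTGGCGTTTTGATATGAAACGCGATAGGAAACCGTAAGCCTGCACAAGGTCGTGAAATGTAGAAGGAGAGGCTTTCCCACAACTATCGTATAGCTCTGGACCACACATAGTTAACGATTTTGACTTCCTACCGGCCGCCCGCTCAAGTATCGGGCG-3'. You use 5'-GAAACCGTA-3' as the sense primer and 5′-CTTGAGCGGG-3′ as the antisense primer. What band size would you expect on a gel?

The forward primer matches the template at positions 70–78.
Taking the reverse complement of CTTGAGCGGG gives CCCGCTCAAG, found at positions 180–189 on the template; the primer anneals here to the top strand with its 3' end pointing upstream.
The product runs from position 70 to position 189, so its length is 189 − 70 + 1 = 120 bp.

120 bp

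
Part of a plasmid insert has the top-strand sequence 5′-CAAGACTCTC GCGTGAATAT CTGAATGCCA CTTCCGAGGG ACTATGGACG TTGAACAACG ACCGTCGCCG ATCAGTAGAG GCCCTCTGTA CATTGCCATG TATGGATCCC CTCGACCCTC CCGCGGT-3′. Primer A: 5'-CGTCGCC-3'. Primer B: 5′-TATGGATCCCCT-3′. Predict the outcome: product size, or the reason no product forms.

No product — both primers anneal to the same strand and extend in the same direction.

Primer A (CGTCGCC) matches the top strand at positions 63–69 (3' end points downstream).
Primer B (TATGGATCCCCT) also matches the top strand directly, at positions 101–112 — its reverse complement AGGGGATCCATA is not present.
Both primers anneal to the bottom strand with 3' ends pointing the same way, so neither can prime synthesis back toward the other.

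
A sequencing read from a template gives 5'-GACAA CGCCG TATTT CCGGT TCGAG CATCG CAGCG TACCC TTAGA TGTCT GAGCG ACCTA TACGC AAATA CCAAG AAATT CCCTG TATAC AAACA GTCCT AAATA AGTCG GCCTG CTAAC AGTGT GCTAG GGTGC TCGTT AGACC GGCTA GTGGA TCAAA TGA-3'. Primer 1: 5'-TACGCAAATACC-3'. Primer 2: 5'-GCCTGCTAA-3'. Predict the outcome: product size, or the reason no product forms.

No product — both primers anneal to the same strand and extend in the same direction.

Primer 1 (TACGCAAATACC) matches the top strand at positions 61–72 (3' end points downstream).
Primer 2 (GCCTGCTAA) also matches the top strand directly, at positions 111–119 — its reverse complement TTAGCAGGC is not present.
Both primers anneal to the bottom strand with 3' ends pointing the same way, so neither can prime synthesis back toward the other.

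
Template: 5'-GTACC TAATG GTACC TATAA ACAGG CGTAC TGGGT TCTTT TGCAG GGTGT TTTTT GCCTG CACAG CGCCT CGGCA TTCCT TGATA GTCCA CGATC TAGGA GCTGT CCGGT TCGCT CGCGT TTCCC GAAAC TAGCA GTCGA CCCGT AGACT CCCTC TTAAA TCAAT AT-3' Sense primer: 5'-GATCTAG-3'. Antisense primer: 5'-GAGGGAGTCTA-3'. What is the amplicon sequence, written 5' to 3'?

Scanning the template, GATCTAG occurs at positions 92–98; this primer anneals to the bottom strand there with its 3' end pointing downstream.
Taking the reverse complement of GAGGGAGTCTA gives TAGACTCCCTC, found at positions 145–155 on the template; the primer anneals here to the top strand with its 3' end pointing upstream.
The product is the template from position 92 through 155 (64 bp).

5'-GATCTAGGAGCTGTCCGGTTCGCTCGCGTTTCCCGAAACTAGCAGTCGACCCGTAGACTCCCTC-3'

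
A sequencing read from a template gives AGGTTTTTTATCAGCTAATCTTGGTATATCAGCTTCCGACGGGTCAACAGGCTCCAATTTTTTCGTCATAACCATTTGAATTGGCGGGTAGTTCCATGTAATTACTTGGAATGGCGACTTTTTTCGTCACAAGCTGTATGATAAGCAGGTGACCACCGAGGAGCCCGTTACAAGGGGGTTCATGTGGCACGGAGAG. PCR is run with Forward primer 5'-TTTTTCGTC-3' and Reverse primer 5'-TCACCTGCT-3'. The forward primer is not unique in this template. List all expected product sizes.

94 bp, 33 bp

The forward primer TTTTTCGTC matches the top strand at positions 59–67, 120–128.
The reverse primer's reverse complement is AGCAGGTGA, matching at positions 144–152.
Each forward site pairs with the reverse site to give a product ending at position 152: sizes 94, 33 bp.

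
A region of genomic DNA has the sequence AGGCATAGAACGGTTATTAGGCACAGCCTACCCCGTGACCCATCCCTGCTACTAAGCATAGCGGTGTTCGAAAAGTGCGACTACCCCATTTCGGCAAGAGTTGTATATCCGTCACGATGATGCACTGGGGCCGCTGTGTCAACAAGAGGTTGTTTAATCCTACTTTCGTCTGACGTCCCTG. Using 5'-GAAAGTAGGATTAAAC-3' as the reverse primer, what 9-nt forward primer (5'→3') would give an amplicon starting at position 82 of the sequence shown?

The reverse primer's reverse complement GTTTAATCCTACTTTC matches the template at positions 152–167; the product starts at position 82.
The forward primer is identical to the top strand over positions 82–90: TACCCCATT.

5'-TACCCCATT-3'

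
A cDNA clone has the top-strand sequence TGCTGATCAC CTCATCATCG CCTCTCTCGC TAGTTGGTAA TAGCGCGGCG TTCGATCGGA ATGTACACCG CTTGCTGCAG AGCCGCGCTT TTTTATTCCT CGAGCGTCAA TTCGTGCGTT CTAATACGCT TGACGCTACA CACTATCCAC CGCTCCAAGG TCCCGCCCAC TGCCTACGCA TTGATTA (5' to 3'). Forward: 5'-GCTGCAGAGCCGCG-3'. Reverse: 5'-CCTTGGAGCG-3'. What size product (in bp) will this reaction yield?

Scanning the template, GCTGCAGAGCCGCG occurs at positions 74–87; this primer anneals to the bottom strand there with its 3' end pointing downstream.
Taking the reverse complement of CCTTGGAGCG gives CGCTCCAAGG, found at positions 151–160 on the template; the primer anneals here to the top strand with its 3' end pointing upstream.
Amplicon spans positions 74–160: 87 bp.

87 bp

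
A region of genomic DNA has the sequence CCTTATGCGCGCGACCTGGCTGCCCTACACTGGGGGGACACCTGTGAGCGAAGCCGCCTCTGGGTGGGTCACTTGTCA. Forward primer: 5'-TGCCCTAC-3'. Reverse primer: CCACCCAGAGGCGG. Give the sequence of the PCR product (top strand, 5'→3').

Forward primer TGCCCTAC is found on the top strand at positions 21–28.
Taking the reverse complement of CCACCCAGAGGCGG gives CCGCCTCTGGGTGG, found at positions 54–67 on the template; the primer anneals here to the top strand with its 3' end pointing upstream.
The product is the template from position 21 through 67 (47 bp).

5'-TGCCCTACACTGGGGGGACACCTGTGAGCGAAGCCGCCTCTGGGTGG-3'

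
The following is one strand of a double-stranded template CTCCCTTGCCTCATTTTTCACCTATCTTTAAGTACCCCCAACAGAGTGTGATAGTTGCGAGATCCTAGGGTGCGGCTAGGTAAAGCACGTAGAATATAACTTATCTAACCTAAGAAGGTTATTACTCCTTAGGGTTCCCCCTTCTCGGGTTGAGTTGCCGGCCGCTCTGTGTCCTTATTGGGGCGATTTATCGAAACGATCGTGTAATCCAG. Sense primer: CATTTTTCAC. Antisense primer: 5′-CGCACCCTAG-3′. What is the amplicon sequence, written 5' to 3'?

5'-CATTTTTCACCTATCTTTAAGTACCCCCAACAGAGTGTGATAGTTGCGAGATCCTAGGGTGCG-3'

Scanning the template, CATTTTTCAC occurs at positions 12–21; this primer anneals to the bottom strand there with its 3' end pointing downstream.
Taking the reverse complement of CGCACCCTAG gives CTAGGGTGCG, found at positions 65–74 on the template; the primer anneals here to the top strand with its 3' end pointing upstream.
The product is the template from position 12 through 74 (63 bp).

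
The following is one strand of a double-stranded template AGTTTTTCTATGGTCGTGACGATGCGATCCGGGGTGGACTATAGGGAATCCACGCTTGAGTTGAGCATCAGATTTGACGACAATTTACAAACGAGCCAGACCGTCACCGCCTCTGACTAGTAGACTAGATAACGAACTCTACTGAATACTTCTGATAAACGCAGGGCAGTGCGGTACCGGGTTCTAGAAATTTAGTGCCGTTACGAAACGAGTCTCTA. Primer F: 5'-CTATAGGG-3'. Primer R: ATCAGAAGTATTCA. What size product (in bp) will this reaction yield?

Scanning the template, CTATAGGG occurs at positions 39–46; this primer anneals to the bottom strand there with its 3' end pointing downstream.
Taking the reverse complement of ATCAGAAGTATTCA gives TGAATACTTCTGAT, found at positions 143–156 on the template; the primer anneals here to the top strand with its 3' end pointing upstream.
Product length = (reverse-primer end) − (forward-primer start) + 1 = 156 − 39 + 1 = 118 bp.

118 bp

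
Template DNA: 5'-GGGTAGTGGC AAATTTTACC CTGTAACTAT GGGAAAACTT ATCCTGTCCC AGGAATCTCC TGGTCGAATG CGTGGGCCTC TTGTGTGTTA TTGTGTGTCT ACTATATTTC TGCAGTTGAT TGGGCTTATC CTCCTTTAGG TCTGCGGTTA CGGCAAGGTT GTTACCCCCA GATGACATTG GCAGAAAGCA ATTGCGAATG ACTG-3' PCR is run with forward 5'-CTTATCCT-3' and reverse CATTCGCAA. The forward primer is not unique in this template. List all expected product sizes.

The forward primer CTTATCCT matches the top strand at positions 38–45, 125–132.
The reverse primer's reverse complement is TTGCGAATG, matching at positions 192–200.
Each forward site pairs with the reverse site to give a product ending at position 200: sizes 163, 76 bp.

163 bp, 76 bp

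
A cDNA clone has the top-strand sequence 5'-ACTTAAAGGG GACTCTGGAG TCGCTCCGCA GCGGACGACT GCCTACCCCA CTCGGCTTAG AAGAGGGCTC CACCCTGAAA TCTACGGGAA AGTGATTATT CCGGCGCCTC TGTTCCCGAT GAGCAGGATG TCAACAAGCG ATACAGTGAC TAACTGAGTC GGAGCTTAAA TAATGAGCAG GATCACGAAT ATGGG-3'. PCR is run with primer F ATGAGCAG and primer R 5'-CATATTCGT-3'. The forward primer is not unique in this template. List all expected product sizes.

The forward primer ATGAGCAG matches the top strand at positions 119–126, 173–180.
The reverse primer's reverse complement is ACGAATATG, matching at positions 185–193.
Each forward site pairs with the reverse site to give a product ending at position 193: sizes 75, 21 bp.

75 bp, 21 bp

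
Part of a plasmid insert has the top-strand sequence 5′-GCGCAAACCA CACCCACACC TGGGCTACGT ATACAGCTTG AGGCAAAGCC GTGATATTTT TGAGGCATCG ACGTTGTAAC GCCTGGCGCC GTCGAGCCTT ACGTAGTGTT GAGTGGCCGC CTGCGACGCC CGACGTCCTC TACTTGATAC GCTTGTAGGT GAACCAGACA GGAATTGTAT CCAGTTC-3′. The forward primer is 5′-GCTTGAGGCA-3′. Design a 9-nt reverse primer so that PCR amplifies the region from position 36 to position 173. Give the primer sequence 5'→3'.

The product's 3' end on the top strand is position 173.
The reverse primer anneals to the top strand over positions 165–173, i.e. to CAGACAGGA.
Its sequence written 5'→3' is the reverse complement: TCCTGTCTG.

5'-TCCTGTCTG-3'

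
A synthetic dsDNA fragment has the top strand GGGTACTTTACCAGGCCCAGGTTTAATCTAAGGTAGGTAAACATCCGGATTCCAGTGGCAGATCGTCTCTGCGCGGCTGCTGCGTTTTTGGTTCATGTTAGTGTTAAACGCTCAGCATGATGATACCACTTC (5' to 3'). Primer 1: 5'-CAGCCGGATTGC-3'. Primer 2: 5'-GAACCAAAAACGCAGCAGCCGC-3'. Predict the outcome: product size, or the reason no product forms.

Primer 1 (CAGCCGGATTGC) does not match the top strand, and its reverse complement GCAATCCGGCTG does not match either.
With no annealing site for primer 1, no amplification occurs.

No product — primer 1 has no binding site in the template.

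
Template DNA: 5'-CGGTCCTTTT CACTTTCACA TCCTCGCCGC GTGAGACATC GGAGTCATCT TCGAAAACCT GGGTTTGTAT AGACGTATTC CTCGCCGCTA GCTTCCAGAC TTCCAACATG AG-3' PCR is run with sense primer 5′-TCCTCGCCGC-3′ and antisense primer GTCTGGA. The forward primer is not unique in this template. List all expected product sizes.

80 bp, 22 bp

The forward primer TCCTCGCCGC matches the top strand at positions 21–30, 79–88.
The reverse primer's reverse complement is TCCAGAC, matching at positions 94–100.
Each forward site pairs with the reverse site to give a product ending at position 100: sizes 80, 22 bp.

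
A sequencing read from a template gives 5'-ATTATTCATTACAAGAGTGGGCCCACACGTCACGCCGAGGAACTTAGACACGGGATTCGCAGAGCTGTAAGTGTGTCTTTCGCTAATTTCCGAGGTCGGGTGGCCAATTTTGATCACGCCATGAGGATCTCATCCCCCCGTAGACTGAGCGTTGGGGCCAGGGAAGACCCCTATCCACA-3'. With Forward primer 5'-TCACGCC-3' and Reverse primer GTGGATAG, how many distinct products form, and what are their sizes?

Two products: 149 bp, 65 bp

The forward primer TCACGCC matches the top strand at positions 30–36, 114–120.
The reverse primer's reverse complement is CTATCCAC, matching at positions 171–178.
Each forward site pairs with the reverse site to give a product ending at position 178: sizes 149, 65 bp.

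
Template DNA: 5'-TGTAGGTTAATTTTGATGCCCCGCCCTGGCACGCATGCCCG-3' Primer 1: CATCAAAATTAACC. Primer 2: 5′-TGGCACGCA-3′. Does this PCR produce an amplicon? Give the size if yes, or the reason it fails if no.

Primer 1 (CATCAAAATTAACC) has reverse complement GGTTAATTTTGATG, which matches the top strand at positions 5–18; primer 1 anneals to the top strand there with its 3' end pointing upstream toward position 5.
Primer 2 (TGGCACGCA) matches the top strand directly at positions 27–35; it anneals to the bottom strand with its 3' end pointing downstream toward position 35.
The 3' ends diverge (primer 1 extends toward position 1, primer 2 toward position 41), so the primers never converge on a shared product.

No product — the primers' 3' ends point away from each other.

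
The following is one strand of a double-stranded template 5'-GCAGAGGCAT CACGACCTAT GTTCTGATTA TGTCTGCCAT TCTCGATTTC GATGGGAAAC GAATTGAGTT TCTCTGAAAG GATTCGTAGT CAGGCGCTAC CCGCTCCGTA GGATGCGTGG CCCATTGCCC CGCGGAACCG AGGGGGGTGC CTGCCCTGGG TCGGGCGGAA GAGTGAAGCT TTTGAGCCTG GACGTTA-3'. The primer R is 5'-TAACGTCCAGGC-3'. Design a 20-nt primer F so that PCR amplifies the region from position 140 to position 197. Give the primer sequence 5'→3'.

5'-GAGGGGGGTGCCTGCCCTGG-3'

The reverse primer's reverse complement GCCTGGACGTTA matches the template at positions 186–197; the product starts at position 140.
The forward primer is identical to the top strand over positions 140–159: GAGGGGGGTGCCTGCCCTGG.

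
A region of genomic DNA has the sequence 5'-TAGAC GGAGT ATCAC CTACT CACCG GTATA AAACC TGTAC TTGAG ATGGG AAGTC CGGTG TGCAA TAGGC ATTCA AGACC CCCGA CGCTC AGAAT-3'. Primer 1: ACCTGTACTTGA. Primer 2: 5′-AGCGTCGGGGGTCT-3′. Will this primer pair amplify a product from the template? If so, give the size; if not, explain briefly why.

Primer 1 (ACCTGTACTTGA) matches the top strand at positions 33–44; it acts as a forward primer.
Primer 2's reverse complement is AGACCCCCGACGCT, matching the top strand at positions 76–89; it acts as a reverse primer.
The 3' ends face each other across positions 33–89, giving a 57 bp product.

Yes — a 57 bp product.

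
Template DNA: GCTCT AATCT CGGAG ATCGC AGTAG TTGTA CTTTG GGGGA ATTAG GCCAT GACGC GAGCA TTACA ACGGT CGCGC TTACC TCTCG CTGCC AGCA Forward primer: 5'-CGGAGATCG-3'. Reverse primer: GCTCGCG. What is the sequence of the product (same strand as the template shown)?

5'-CGGAGATCGCAGTAGTTGTACTTTGGGGGAATTAGGCCATGACGCGAGC-3'

Scanning the template, CGGAGATCG occurs at positions 11–19; this primer anneals to the bottom strand there with its 3' end pointing downstream.
Reverse complement of the reverse primer: CGCGAGC. This occurs on the top strand at positions 53–59.
The product is the template from position 11 through 59 (49 bp).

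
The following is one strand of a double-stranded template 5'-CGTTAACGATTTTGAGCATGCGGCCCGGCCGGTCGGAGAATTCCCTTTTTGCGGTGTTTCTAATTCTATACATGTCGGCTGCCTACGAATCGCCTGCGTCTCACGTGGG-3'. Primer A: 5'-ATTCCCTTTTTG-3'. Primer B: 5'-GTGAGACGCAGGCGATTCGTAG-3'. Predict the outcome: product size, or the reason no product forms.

Yes — a 65 bp product.

Primer A (ATTCCCTTTTTG) matches the top strand at positions 40–51; it acts as a forward primer.
Primer B's reverse complement is CTACGAATCGCCTGCGTCTCAC, matching the top strand at positions 83–104; it acts as a reverse primer.
The 3' ends face each other across positions 40–104, giving a 65 bp product.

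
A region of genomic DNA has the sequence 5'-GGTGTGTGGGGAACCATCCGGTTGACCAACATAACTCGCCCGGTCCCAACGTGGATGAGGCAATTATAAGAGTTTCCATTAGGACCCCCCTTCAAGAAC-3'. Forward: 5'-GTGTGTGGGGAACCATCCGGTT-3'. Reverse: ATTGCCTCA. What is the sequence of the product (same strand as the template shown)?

5'-GTGTGTGGGGAACCATCCGGTTGACCAACATAACTCGCCCGGTCCCAACGTGGATGAGGCAAT-3'

The forward primer matches the template at positions 2–23.
Taking the reverse complement of ATTGCCTCA gives TGAGGCAAT, found at positions 56–64 on the template; the primer anneals here to the top strand with its 3' end pointing upstream.
The product is the template from position 2 through 64 (63 bp).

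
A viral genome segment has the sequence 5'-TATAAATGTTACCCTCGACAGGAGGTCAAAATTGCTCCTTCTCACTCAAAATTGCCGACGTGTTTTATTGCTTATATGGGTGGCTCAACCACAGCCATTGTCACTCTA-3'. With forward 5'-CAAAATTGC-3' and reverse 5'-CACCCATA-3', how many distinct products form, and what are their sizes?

Two products: 56 bp, 36 bp

The forward primer CAAAATTGC matches the top strand at positions 27–35, 47–55.
The reverse primer's reverse complement is TATGGGTG, matching at positions 75–82.
Each forward site pairs with the reverse site to give a product ending at position 82: sizes 56, 36 bp.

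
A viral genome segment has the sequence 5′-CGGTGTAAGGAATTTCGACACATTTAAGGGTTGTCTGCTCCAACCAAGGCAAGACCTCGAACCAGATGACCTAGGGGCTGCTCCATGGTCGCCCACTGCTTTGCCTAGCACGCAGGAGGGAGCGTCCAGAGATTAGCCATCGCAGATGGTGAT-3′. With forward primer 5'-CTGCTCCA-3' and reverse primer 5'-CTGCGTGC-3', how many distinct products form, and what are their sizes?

The forward primer CTGCTCCA matches the top strand at positions 35–42, 78–85.
The reverse primer's reverse complement is GCACGCAG, matching at positions 108–115.
Each forward site pairs with the reverse site to give a product ending at position 115: sizes 81, 38 bp.

Two products: 81 bp, 38 bp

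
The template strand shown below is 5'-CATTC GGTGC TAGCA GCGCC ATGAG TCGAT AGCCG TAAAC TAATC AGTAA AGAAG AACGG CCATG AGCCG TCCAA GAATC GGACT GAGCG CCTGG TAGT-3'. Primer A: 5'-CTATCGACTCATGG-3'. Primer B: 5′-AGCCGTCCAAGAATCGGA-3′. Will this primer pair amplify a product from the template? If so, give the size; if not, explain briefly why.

Primer A (CTATCGACTCATGG) has reverse complement CCATGAGTCGATAG, which matches the top strand at positions 19–32; primer A anneals to the top strand there with its 3' end pointing upstream toward position 19.
Primer B (AGCCGTCCAAGAATCGGA) matches the top strand directly at positions 66–83; it anneals to the bottom strand with its 3' end pointing downstream toward position 83.
The 3' ends diverge (primer A extends toward position 1, primer B toward position 99), so the primers never converge on a shared product.

No product — the primers' 3' ends point away from each other.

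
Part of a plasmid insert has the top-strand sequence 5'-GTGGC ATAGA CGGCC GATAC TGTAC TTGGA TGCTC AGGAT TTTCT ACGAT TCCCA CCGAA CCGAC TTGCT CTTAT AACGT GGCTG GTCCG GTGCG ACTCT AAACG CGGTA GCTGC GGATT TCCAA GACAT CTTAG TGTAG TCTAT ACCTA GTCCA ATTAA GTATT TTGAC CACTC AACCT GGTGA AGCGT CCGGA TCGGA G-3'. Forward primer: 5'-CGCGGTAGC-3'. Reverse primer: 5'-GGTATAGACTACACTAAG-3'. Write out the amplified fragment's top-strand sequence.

5'-CGCGGTAGCTGCGGATTTCCAAGACATCTTAGTGTAGTCTATACC-3'

Scanning the template, CGCGGTAGC occurs at positions 104–112; this primer anneals to the bottom strand there with its 3' end pointing downstream.
The reverse primer's reverse complement is CTTAGTGTAGTCTATACC, which matches the template at positions 131–148.
The product is the template from position 104 through 148 (45 bp).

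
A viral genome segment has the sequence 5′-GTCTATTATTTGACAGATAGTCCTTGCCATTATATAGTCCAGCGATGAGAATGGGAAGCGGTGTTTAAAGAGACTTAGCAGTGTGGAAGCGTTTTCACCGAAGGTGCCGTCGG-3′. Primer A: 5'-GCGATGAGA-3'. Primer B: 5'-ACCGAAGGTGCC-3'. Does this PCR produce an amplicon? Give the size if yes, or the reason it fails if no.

Primer A (GCGATGAGA) matches the top strand at positions 42–50 (3' end points downstream).
Primer B (ACCGAAGGTGCC) also matches the top strand directly, at positions 97–108 — its reverse complement GGCACCTTCGGT is not present.
Both primers anneal to the bottom strand with 3' ends pointing the same way, so neither can prime synthesis back toward the other.

No product — both primers anneal to the same strand and extend in the same direction.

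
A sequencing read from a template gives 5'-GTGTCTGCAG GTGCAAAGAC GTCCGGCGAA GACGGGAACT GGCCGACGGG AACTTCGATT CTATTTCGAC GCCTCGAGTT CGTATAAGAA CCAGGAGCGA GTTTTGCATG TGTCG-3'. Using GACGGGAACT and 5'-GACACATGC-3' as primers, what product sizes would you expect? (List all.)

84 bp, 70 bp

The forward primer GACGGGAACT matches the top strand at positions 31–40, 45–54.
The reverse primer's reverse complement is GCATGTGTC, matching at positions 106–114.
Each forward site pairs with the reverse site to give a product ending at position 114: sizes 84, 70 bp.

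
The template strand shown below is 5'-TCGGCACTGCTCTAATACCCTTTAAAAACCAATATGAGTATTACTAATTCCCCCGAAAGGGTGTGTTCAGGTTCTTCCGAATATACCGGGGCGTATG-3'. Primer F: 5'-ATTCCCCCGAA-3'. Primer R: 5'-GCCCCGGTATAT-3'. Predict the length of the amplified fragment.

Forward primer ATTCCCCCGAA is found on the top strand at positions 47–57.
The reverse primer's reverse complement is ATATACCGGGGC, which matches the template at positions 81–92.
Amplicon spans positions 47–92: 46 bp.

46 bp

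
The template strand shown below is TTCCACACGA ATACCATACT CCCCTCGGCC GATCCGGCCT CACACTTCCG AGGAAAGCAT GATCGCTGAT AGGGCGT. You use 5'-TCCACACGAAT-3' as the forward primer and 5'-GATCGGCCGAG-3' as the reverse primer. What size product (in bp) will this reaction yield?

The forward primer matches the template at positions 2–12.
Reverse complement of the reverse primer: CTCGGCCGATC. This occurs on the top strand at positions 24–34.
The product runs from position 2 to position 34, so its length is 34 − 2 + 1 = 33 bp.

33 bp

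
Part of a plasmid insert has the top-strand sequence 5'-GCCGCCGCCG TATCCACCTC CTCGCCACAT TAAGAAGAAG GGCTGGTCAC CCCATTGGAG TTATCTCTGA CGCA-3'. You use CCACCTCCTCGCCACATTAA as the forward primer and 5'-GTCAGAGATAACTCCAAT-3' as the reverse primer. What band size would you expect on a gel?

58 bp

The forward primer matches the template at positions 14–33.
Reverse complement of the reverse primer: ATTGGAGTTATCTCTGAC. This occurs on the top strand at positions 54–71.
The product runs from position 14 to position 71, so its length is 71 − 14 + 1 = 58 bp.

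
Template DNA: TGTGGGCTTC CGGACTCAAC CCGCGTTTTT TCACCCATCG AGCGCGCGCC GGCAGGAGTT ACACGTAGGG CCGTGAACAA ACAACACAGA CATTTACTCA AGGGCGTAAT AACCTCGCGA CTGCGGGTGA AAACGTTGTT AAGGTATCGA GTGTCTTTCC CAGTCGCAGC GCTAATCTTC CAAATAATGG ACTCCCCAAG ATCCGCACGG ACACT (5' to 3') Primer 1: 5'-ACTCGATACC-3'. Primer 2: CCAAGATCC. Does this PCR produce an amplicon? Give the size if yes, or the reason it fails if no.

Primer 1 (ACTCGATACC) has reverse complement GGTATCGAGT, which matches the top strand at positions 143–152; primer 1 anneals to the top strand there with its 3' end pointing upstream toward position 143.
Primer 2 (CCAAGATCC) matches the top strand directly at positions 196–204; it anneals to the bottom strand with its 3' end pointing downstream toward position 204.
The 3' ends diverge (primer 1 extends toward position 1, primer 2 toward position 215), so the primers never converge on a shared product.

No product — the primers' 3' ends point away from each other.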